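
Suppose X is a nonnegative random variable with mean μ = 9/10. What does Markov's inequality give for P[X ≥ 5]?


μ = E[X] = 9/10, a = 5.
Markov: P[X ≥ 5] ≤ μ/a = (9/10)/5 = 9/50.
Numerically: ≈ 0.180000.
(Since a = 5 > μ = 0.900000, the bound 9/50 is < 1 and informative.)

P[X ≥ 5] ≤ 9/50 ≈ 0.180000.


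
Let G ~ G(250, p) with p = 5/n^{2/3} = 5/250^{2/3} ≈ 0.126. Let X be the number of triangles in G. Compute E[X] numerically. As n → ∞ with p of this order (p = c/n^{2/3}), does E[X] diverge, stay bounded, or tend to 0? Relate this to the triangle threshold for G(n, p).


Number of potential triangles: C(250, 3) = 2573000.
Each occurs with probability p³ ≈ (0.126)³ ≈ 2.00000e-03.
By linearity: E[X] = C(250, 3)·p³ ≈ 2573000 · 2.00000e-03 ≈ 5146.000.
Since α = 2/3 < 1, p = c/n^{2/3} ≫ 1/n is above the triangle threshold p ~ 1/n. Asymptotically E[X] ~ (c³/6)·n^{3(1−α)} = (5³/6)·n^{1} → ∞; triangles are abundant w.h.p.

E[X] ≈ 5146.000; in regime p = Θ(1/n^{2/3}) E[X] diverges (above the triangle threshold p ~ 1/n).


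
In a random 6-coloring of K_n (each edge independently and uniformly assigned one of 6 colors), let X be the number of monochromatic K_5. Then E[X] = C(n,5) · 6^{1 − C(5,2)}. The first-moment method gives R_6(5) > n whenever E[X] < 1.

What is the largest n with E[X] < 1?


We need C(n, 5) · 6^{1 − 10} < 1, i.e. C(n, 5) < 6^{10 − 1} = 10077696.
Check values of n near the boundary:
  n = 61: C(61, 5) = 5949147; 5949147 < 10077696? YES
  n = 62: C(62, 5) = 6471002; 6471002 < 10077696? YES
  n = 63: C(63, 5) = 7028847; 7028847 < 10077696? YES
  n = 64: C(64, 5) = 7624512; 7624512 < 10077696? YES
  n = 65: C(65, 5) = 8259888; 8259888 < 10077696? YES
  n = 66: C(66, 5) = 8936928; 8936928 < 10077696? YES
  n = 67: C(67, 5) = 9657648; 9657648 < 10077696? YES
  n = 68: C(68, 5) = 10424128; 10424128 < 10077696? NO
The largest n with C(n, 5) < 10077696 is n = 67 (where E[X] = 67067/69984 ≈ 0.958). Hence R_6(5) > 67, i.e. R_6(5) ≥ 68.

Largest n = 67; hence R_6(5) > 67.


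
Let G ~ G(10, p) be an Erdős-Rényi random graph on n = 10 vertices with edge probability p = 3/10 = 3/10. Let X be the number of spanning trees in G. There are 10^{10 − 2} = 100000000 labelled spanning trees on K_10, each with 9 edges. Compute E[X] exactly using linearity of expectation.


K_10 has 10^{10 − 2} = 100000000 labelled spanning trees.
For each such spanning tree H, let X_H = 1 if all 9 edges of H are present in G. Then P[X_H = 1] = p^{9} = (3/10)^{9} = 19683/1000000000.
Summing the indicators: E[X] = Σ_H E[X_H] = 100000000 · p^{9} = 100000000 · 19683/1000000000 = 19683/10.
Numerically: E[X] ≈ 1.97e+03.

E[X] = 100000000 · (3/10)^{9} = 19683/10 ≈ 1.97e+03.


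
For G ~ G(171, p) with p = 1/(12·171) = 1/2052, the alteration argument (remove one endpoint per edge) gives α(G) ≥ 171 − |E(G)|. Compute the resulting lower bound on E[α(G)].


E[|E(G)|] = C(171, 2)·p = 14535 · (1/2052) = 85/12.
E[α(G)] ≥ n − E[|E(G)|] = 171 − 85/12 = 1967/12.
Numerically: ≈ 163.9167.
(This is only a lower bound; the true E[α(G)] may be larger.)

E[α(G)] ≥ 1967/12 ≈ 163.9167.


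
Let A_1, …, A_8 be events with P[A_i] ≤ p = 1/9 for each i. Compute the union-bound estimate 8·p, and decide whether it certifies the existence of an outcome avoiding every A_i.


Union bound: P[∪_{i=1}^{8} A_i] ≤ Σ_i P[A_i] ≤ 8·p = 8·(1/9) = 8/9.
Numerically: 8/9 ≈ 0.889.
Is 8/9 < 1? YES.
Since P[∪ A_i] ≤ 8/9 < 1, the complement has P[∩ A_i^c] ≥ 1 − 8/9 = 1/9 > 0, so some outcome avoids every A_i.

8·p = 8/9 ≈ 0.889; existence CERTIFIED by the union bound.


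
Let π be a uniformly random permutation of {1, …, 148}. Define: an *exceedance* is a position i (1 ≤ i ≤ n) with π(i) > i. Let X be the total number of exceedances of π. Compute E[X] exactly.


Write X = Σ_{i=1}^{148} X_i, where X_i = 1_{π(i) > i}.
For each fixed i, π(i) is uniform over {1, …, 148} (marginal of a uniform permutation), so P[π(i) > i] = (n − i)/n. Summing: Σ_{i=1}^{148} (n − i)/n = (0 + 1 + … + 147)/148 = 148(148 − 1)/(2·148) = (148 − 1)/2.
Hence E[X] = Σ_{i=1}^{148} (148 − i)/148 = 147/2 ≈ 73.50000.

E[X] = 147/2 = 73.50000.


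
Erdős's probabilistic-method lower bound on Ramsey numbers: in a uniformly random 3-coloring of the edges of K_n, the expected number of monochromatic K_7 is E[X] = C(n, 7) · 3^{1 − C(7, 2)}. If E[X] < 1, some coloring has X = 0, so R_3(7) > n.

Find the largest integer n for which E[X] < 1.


We need C(n, 7) · 3^{1 − 21} < 1, i.e. C(n, 7) < 3^{21 − 1} = 3486784401.
Check values of n near the boundary:
  n = 78: C(78, 7) = 2641902120; 2641902120 < 3486784401? YES
  n = 79: C(79, 7) = 2898753715; 2898753715 < 3486784401? YES
  n = 80: C(80, 7) = 3176716400; 3176716400 < 3486784401? YES
  n = 81: C(81, 7) = 3477216600; 3477216600 < 3486784401? YES
  n = 82: C(82, 7) = 3801756816; 3801756816 < 3486784401? NO
The largest n with C(n, 7) < 3486784401 is n = 81 (where E[X] = 42928600/43046721 ≈ 0.997). Hence R_3(7) > 81, i.e. R_3(7) ≥ 82.

Largest n = 81; hence R_3(7) > 81.


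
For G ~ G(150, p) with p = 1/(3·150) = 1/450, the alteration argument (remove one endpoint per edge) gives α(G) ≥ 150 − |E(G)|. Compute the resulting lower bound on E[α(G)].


E[|E(G)|] = C(150, 2)·p = 11175 · (1/450) = 149/6.
E[α(G)] ≥ n − E[|E(G)|] = 150 − 149/6 = 751/6.
Numerically: ≈ 125.167.
(This is only a lower bound; the true E[α(G)] may be larger.)

E[α(G)] ≥ 751/6 ≈ 125.167.


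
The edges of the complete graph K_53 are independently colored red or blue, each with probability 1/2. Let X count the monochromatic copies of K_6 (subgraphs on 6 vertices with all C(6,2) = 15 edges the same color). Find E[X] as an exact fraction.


Let X = Σ_S X_S over the C(53, 6) = 22957480 subsets S of size 6, where X_S = 1 if the K_6 on S is monochromatic.
For a fixed S, the K_6 on S has C(6, 2) = 15 edges. P[all 15 edges red] = (1/2)^15, and likewise for blue, so P[monochromatic] = 2·(1/2)^15 = 2^{1 − 15} = 1/16384.
By linearity of expectation: E[X] = C(53, 6) · 2^{1 − 15} = 22957480 · 1/16384 = 2869685/2048.
Numerically: E[X] ≈ 1401.213379.

E[X] = C(53,6)·2^(1−C(6,2)) = 2869685/2048 ≈ 1401.213379.


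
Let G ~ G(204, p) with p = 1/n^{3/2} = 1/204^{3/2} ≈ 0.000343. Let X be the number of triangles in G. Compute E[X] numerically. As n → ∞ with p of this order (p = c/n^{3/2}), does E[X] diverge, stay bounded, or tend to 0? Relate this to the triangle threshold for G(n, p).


Number of potential triangles: C(204, 3) = 1394204.
Each occurs with probability p³ ≈ (0.000343)³ ≈ 4.04263e-11.
By linearity: E[X] = C(204, 3)·p³ ≈ 1394204 · 4.04263e-11 ≈ 0.000.
Since α = 3/2 > 1, p = c/n^{3/2} = o(1/n) is below the triangle threshold p ~ 1/n. Asymptotically E[X] ~ (c³/6)·n^{3(1−α)} = (1³/6)·n^{-1.5} → 0, so by Markov's inequality G has no triangles w.h.p.

E[X] ≈ 0.000; in regime p = Θ(1/n^{3/2}) E[X] tends to 0 (below the triangle threshold p ~ 1/n).


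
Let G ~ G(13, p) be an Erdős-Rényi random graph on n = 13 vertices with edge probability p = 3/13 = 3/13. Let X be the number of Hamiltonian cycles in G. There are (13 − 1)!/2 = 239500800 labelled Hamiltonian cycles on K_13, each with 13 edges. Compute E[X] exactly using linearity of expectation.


K_13 has (13 − 1)!/2 = 239500800 labelled Hamiltonian cycles.
For each such Hamiltonian cycle H, let X_H = 1 if all 13 edges of H are present in G. Then P[X_H = 1] = p^{13} = (3/13)^{13} = 1594323/302875106592253.
By linearity of expectation: E[X] = Σ_H E[X_H] = 239500800 · p^{13} = 239500800 · 1594323/302875106592253 = 381841633958400/302875106592253.
Numerically: E[X] ≈ 1.26.

E[X] = 239500800 · (3/13)^{13} = 381841633958400/302875106592253 ≈ 1.26.


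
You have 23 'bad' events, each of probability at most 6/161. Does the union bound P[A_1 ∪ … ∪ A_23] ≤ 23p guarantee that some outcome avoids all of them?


Union bound: P[∪_{i=1}^{23} A_i] ≤ Σ_i P[A_i] ≤ 23·p = 23·(6/161) = 6/7.
Numerically: 6/7 ≈ 0.8571.
Is 6/7 < 1? YES.
Since P[∪ A_i] ≤ 6/7 < 1, the complement has P[∩ A_i^c] ≥ 1 − 6/7 = 1/7 > 0, so some outcome avoids every A_i.

23·p = 6/7 ≈ 0.8571; existence CERTIFIED by the union bound.


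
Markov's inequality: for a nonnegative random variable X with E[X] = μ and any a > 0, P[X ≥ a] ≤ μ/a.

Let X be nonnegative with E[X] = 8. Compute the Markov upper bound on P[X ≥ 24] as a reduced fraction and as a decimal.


μ = E[X] = 8, a = 24.
Markov: P[X ≥ 24] ≤ μ/a = (8)/24 = 1/3.
Numerically: ≈ 0.3333.
(Since a = 24 > μ = 8.0000, the bound 1/3 is < 1 and informative.)

P[X ≥ 24] ≤ 1/3 ≈ 0.3333.


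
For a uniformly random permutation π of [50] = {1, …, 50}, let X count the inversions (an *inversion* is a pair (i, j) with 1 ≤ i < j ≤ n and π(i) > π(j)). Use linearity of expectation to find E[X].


Write X = Σ X_I over the C(50, 2) = 1225 pairs i < j, with X_I the indicator of one inversion.
There are 1225 indicators.
For each fixed pair i < j, the values π(i) and π(j) are two distinct elements of {1, …, 50} in uniformly random order; by symmetry P[π(i) > π(j)] = 1/2.
By linearity: E[X] = 1225 · (1/2) = C(50, 2) · (1/2) = 1225/2 = 1225/2 ≈ 612.5000.

E[X] = 1225/2 = 612.5000.


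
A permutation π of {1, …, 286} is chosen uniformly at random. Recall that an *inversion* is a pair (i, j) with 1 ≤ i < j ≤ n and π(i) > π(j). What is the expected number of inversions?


Write X = Σ X_I over the C(286, 2) = 40755 pairs i < j, with X_I the indicator of one inversion.
There are 40755 indicators.
For each fixed pair i < j, the values π(i) and π(j) are two distinct elements of {1, …, 286} in uniformly random order; by symmetry P[π(i) > π(j)] = 1/2.
By linearity: E[X] = 40755 · (1/2) = C(286, 2) · (1/2) = 40755/2 = 40755/2 ≈ 20377.5000.

E[X] = 40755/2 = 20377.5000.


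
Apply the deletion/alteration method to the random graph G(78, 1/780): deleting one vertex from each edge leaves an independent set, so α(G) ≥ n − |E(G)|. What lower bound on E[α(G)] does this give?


E[|E(G)|] = C(78, 2)·p = 3003 · (1/780) = 77/20.
E[α(G)] ≥ n − E[|E(G)|] = 78 − 77/20 = 1483/20.
Numerically: ≈ 74.15000.
(This is only a lower bound; the true E[α(G)] may be larger.)

E[α(G)] ≥ 1483/20 ≈ 74.15000.


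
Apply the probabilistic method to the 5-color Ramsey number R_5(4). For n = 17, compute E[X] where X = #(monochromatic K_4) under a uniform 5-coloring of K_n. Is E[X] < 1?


E[X] = C(17, 4) · 5^{1 − 6} = 2380 · 5^{−5} = 2380/3125.
As a reduced fraction: E[X] = 476/625 ≈ 0.7616000.
Is E[X] < 1? YES.
Since E[X] < 1, there exists a 5-coloring of K_{17} with no monochromatic K_4; hence R_5(4) > 17.

E[X] = 476/625 ≈ 0.7616000; E[X] < 1, so R_5(4) > 17.


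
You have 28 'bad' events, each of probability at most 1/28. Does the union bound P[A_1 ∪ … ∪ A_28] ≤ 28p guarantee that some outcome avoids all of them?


Union bound: P[∪_{i=1}^{28} A_i] ≤ Σ_i P[A_i] ≤ 28·p = 28·(1/28) = 1.
Numerically: 1 ≈ 1.000000.
Is 1 < 1? NO.
Since the bound 1 is ≥ 1, the union bound is uninformative here; it does NOT by itself certify existence.

28·p = 1 ≈ 1.000000; existence NOT certified by the union bound.


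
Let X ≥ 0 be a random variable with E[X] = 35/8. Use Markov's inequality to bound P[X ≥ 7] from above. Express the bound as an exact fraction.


μ = E[X] = 35/8, a = 7.
Markov: P[X ≥ 7] ≤ μ/a = (35/8)/7 = 5/8.
Numerically: ≈ 0.625000.
(Since a = 7 > μ = 4.375000, the bound 5/8 is < 1 and informative.)

P[X ≥ 7] ≤ 5/8 ≈ 0.625000.


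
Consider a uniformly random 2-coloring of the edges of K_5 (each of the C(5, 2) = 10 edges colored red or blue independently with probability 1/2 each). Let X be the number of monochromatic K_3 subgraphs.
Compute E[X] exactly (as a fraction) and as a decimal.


Let X = Σ_S X_S over the C(5, 3) = 10 subsets S of size 3, where X_S = 1 if the K_3 on S is monochromatic.
For a fixed S, the K_3 on S has C(3, 2) = 3 edges. P[all 3 edges red] = (1/2)^3, and likewise for blue, so P[monochromatic] = 2·(1/2)^3 = 2^{1 − 3} = 1/4.
By linearity: E[X] = C(5, 3) · 2^{1 − 3} = 10 · 1/4 = 5/2.
Numerically: E[X] ≈ 2.500.

E[X] = C(5,3)·2^(1−C(3,2)) = 5/2 ≈ 2.500.


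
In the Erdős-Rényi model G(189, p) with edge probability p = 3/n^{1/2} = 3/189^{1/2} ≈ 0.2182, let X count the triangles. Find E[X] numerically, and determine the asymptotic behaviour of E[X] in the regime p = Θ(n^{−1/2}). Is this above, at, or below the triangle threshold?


Number of potential triangles: C(189, 3) = 1107414.
Each occurs with probability p³ ≈ (0.2182)³ ≈ 1.039133e-02.
By linearity: E[X] = C(189, 3)·p³ ≈ 1107414 · 1.039133e-02 ≈ 11507.5022.
Since α = 1/2 < 1, p = c/n^{1/2} ≫ 1/n is above the triangle threshold p ~ 1/n. Asymptotically E[X] ~ (c³/6)·n^{3(1−α)} = (3³/6)·n^{1.5} → ∞; triangles are abundant w.h.p.

E[X] ≈ 11507.5022; in regime p = Θ(1/n^{1/2}) E[X] diverges (above the triangle threshold p ~ 1/n).


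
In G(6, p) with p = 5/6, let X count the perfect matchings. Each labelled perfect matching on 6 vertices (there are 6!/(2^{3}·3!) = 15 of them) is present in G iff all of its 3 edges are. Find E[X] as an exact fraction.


K_6 has 6!/(2^{3}·3!) = 15 labelled perfect matchings.
For each such perfect matching H, let X_H = 1 if all 3 edges of H are present in G. Then P[X_H = 1] = p^{3} = (5/6)^{3} = 125/216.
By linearity: E[X] = Σ_H E[X_H] = 15 · p^{3} = 15 · 125/216 = 625/72.
Numerically: E[X] ≈ 8.6806.

E[X] = 15 · (5/6)^{3} = 625/72 ≈ 8.6806.


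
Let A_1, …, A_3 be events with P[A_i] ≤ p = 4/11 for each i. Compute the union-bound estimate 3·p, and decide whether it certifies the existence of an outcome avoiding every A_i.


Union bound: P[∪_{i=1}^{3} A_i] ≤ Σ_i P[A_i] ≤ 3·p = 3·(4/11) = 12/11.
Numerically: 12/11 ≈ 1.0909091.
Is 12/11 < 1? NO.
Since the bound 12/11 is ≥ 1, the union bound is uninformative here; it does NOT by itself certify existence.

3·p = 12/11 ≈ 1.0909091; existence NOT certified by the union bound.


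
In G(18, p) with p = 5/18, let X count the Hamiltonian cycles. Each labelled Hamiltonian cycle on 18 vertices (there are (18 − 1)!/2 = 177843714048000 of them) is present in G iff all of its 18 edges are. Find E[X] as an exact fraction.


K_18 has (18 − 1)!/2 = 177843714048000 labelled Hamiltonian cycles.
For each such Hamiltonian cycle H, let X_H = 1 if all 18 edges of H are present in G. Then P[X_H = 1] = p^{18} = (5/18)^{18} = 3814697265625/39346408075296537575424.
Summing the indicators: E[X] = Σ_H E[X_H] = 177843714048000 · p^{18} = 177843714048000 · 3814697265625/39346408075296537575424 = 56800365447998046875/3294258113514384.
Numerically: E[X] ≈ 17242.2.

E[X] = 177843714048000 · (5/18)^{18} = 56800365447998046875/3294258113514384 ≈ 17242.2.


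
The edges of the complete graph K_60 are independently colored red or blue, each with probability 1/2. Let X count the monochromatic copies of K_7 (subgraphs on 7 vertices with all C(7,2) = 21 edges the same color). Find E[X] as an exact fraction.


Let X = Σ_S X_S over the C(60, 7) = 386206920 subsets S of size 7, where X_S = 1 if the K_7 on S is monochromatic.
For a fixed S, the K_7 on S has C(7, 2) = 21 edges. P[all 21 edges red] = (1/2)^21, and likewise for blue, so P[monochromatic] = 2·(1/2)^21 = 2^{1 − 21} = 1/1048576.
Summing: E[X] = C(60, 7) · 2^{1 − 21} = 386206920 · 1/1048576 = 48275865/131072.
Numerically: E[X] ≈ 368.3156.

E[X] = C(60,7)·2^(1−C(7,2)) = 48275865/131072 ≈ 368.3156.


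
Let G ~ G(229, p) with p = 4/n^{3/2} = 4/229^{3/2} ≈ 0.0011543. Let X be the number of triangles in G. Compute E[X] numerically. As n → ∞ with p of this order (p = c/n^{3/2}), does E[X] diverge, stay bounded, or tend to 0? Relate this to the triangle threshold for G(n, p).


Number of potential triangles: C(229, 3) = 1975354.
Each occurs with probability p³ ≈ (0.0011543)³ ≈ 1.5378724e-09.
By linearity: E[X] = C(229, 3)·p³ ≈ 1975354 · 1.5378724e-09 ≈ 0.00304.
Since α = 3/2 > 1, p = c/n^{3/2} = o(1/n) is below the triangle threshold p ~ 1/n. Asymptotically E[X] ~ (c³/6)·n^{3(1−α)} = (4³/6)·n^{-1.5} → 0, so by Markov's inequality G has no triangles w.h.p.

E[X] ≈ 0.00304; in regime p = Θ(1/n^{3/2}) E[X] tends to 0 (below the triangle threshold p ~ 1/n).


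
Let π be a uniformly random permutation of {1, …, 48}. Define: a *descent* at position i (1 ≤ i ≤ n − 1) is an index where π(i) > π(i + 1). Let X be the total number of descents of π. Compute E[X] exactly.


Write X = Σ X_I over i = 1, …, 47, with X_I the indicator of one descent.
There are 47 indicators.
For each fixed i, the pair (π(i), π(i+1)) is a uniformly random ordered pair of distinct values from {1, …, 48}; by symmetry P[π(i) > π(i+1)] = 1/2.
By linearity: E[X] = 47 · (1/2) = (48 − 1) · (1/2) = 47/2 ≈ 23.500.

E[X] = 47/2 = 23.500.


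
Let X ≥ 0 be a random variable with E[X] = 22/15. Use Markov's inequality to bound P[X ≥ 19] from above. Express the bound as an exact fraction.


μ = E[X] = 22/15, a = 19.
Markov: P[X ≥ 19] ≤ μ/a = (22/15)/19 = 22/285.
Numerically: ≈ 0.0772.
(Since a = 19 > μ = 1.4667, the bound 22/285 is < 1 and informative.)

P[X ≥ 19] ≤ 22/285 ≈ 0.0772.


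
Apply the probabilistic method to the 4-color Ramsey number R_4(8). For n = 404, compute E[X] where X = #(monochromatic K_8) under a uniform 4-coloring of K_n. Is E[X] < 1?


E[X] = C(404, 8) · 4^{1 − 28} = 16415071523485570 · 4^{−27} = 16415071523485570/18014398509481984.
As a reduced fraction: E[X] = 8207535761742785/9007199254740992 ≈ 0.9112.
Is E[X] < 1? YES.
Since E[X] < 1, there exists a 4-coloring of K_{404} with no monochromatic K_8; hence R_4(8) > 404.

E[X] = 8207535761742785/9007199254740992 ≈ 0.9112; E[X] < 1, so R_4(8) > 404.


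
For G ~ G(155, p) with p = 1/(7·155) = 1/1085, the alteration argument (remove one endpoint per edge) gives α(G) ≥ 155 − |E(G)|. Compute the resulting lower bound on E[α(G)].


E[|E(G)|] = C(155, 2)·p = 11935 · (1/1085) = 11.
E[α(G)] ≥ n − E[|E(G)|] = 155 − 11 = 144.
Numerically: ≈ 144.000000.
(This is only a lower bound; the true E[α(G)] may be larger.)

E[α(G)] ≥ 144 ≈ 144.000000.


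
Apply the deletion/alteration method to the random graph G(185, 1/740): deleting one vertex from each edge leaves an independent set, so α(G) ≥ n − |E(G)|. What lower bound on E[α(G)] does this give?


E[|E(G)|] = C(185, 2)·p = 17020 · (1/740) = 23.
E[α(G)] ≥ n − E[|E(G)|] = 185 − 23 = 162.
Numerically: ≈ 162.0000.
(This is only a lower bound; the true E[α(G)] may be larger.)

E[α(G)] ≥ 162 ≈ 162.0000.


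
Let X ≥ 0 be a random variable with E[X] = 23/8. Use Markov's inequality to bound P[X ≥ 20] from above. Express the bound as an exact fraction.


μ = E[X] = 23/8, a = 20.
Markov: P[X ≥ 20] ≤ μ/a = (23/8)/20 = 23/160.
Numerically: ≈ 0.143750.
(Since a = 20 > μ = 2.875000, the bound 23/160 is < 1 and informative.)

P[X ≥ 20] ≤ 23/160 ≈ 0.143750.


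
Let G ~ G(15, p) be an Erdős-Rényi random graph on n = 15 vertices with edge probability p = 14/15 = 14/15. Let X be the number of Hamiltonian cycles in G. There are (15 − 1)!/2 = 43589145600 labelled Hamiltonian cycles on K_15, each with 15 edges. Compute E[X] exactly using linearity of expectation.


K_15 has (15 − 1)!/2 = 43589145600 labelled Hamiltonian cycles.
For each such Hamiltonian cycle H, let X_H = 1 if all 15 edges of H are present in G. Then P[X_H = 1] = p^{15} = (14/15)^{15} = 155568095557812224/437893890380859375.
By linearity of expectation: E[X] = Σ_H E[X_H] = 43589145600 · p^{15} = 43589145600 · 155568095557812224/437893890380859375 = 1116227221067356419653632/72081298828125.
Numerically: E[X] ≈ 1.54857e+10.

E[X] = 43589145600 · (14/15)^{15} = 1116227221067356419653632/72081298828125 ≈ 1.54857e+10.


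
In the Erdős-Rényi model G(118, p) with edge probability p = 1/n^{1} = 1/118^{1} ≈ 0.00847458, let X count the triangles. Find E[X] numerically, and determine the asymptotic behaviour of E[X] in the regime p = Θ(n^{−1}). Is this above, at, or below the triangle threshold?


Number of potential triangles: C(118, 3) = 266916.
Each occurs with probability p³ ≈ (0.00847458)³ ≈ 6.08630873e-07.
By linearity: E[X] = C(118, 3)·p³ ≈ 266916 · 6.08630873e-07 ≈ 0.162453.
Here α = 1, so p = 1/n is exactly at the triangle threshold p ~ 1/n. Asymptotically E[X] → c³/6 = 1³/6 = 1/6 ≈ 0.166667, a bounded constant. In this regime the triangle count is asymptotically Poisson(c³/6).

E[X] ≈ 0.162453; in regime p = Θ(1/n^{1}) E[X] stays bounded (at the triangle threshold p ~ 1/n).


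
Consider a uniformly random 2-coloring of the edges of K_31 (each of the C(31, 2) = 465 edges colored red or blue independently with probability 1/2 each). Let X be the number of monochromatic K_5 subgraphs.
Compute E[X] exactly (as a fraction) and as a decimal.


Let X = Σ_S X_S over the C(31, 5) = 169911 subsets S of size 5, where X_S = 1 if the K_5 on S is monochromatic.
For a fixed S, the K_5 on S has C(5, 2) = 10 edges. P[all 10 edges red] = (1/2)^10, and likewise for blue, so P[monochromatic] = 2·(1/2)^10 = 2^{1 − 10} = 1/512.
Summing: E[X] = C(31, 5) · 2^{1 − 10} = 169911 · 1/512 = 169911/512.
Numerically: E[X] ≈ 331.857.

E[X] = C(31,5)·2^(1−C(5,2)) = 169911/512 ≈ 331.857.


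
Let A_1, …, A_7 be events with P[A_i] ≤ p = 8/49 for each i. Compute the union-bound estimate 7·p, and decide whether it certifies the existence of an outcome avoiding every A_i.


Union bound: P[∪_{i=1}^{7} A_i] ≤ Σ_i P[A_i] ≤ 7·p = 7·(8/49) = 8/7.
Numerically: 8/7 ≈ 1.1429.
Is 8/7 < 1? NO.
Since the bound 8/7 is ≥ 1, the union bound is uninformative here; it does NOT by itself certify existence.

7·p = 8/7 ≈ 1.1429; existence NOT certified by the union bound.


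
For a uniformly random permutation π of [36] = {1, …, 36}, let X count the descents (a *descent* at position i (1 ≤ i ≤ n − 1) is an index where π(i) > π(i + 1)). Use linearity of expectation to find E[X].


Write X = Σ X_I over i = 1, …, 35, with X_I the indicator of one descent.
There are 35 indicators.
For each fixed i, the pair (π(i), π(i+1)) is a uniformly random ordered pair of distinct values from {1, …, 36}; by symmetry P[π(i) > π(i+1)] = 1/2.
By linearity: E[X] = 35 · (1/2) = (36 − 1) · (1/2) = 35/2 ≈ 17.500000.

E[X] = 35/2 = 17.500000.


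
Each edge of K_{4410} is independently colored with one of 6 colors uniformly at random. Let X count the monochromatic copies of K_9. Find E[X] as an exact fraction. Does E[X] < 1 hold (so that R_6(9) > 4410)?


E[X] = C(4410, 9) · 6^{1 − 36} = 1724394906266704102180823710 · 6^{−35} = 1724394906266704102180823710/1719070799748422591028658176.
As a reduced fraction: E[X] = 862197453133352051090411855/859535399874211295514329088 ≈ 1.0030971.
Is E[X] < 1? NO.
Since E[X] ≥ 1, the first-moment bound is inconclusive at n = 4410; it does NOT by itself certify R_6(9) > 4410.

E[X] = 862197453133352051090411855/859535399874211295514329088 ≈ 1.0030971; E[X] ≥ 1; first-moment method inconclusive here.


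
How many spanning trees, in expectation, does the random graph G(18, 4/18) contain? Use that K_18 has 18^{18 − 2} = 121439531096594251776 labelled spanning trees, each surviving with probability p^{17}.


K_18 has 18^{18 − 2} = 121439531096594251776 labelled spanning trees.
For each such spanning tree H, let X_H = 1 if all 17 edges of H are present in G. Then P[X_H = 1] = p^{17} = (2/9)^{17} = 131072/16677181699666569.
By linearity of expectation: E[X] = Σ_H E[X_H] = 121439531096594251776 · p^{17} = 121439531096594251776 · 131072/16677181699666569 = 8589934592/9.
Numerically: E[X] ≈ 9.5444e+08.

E[X] = 121439531096594251776 · (2/9)^{17} = 8589934592/9 ≈ 9.5444e+08.


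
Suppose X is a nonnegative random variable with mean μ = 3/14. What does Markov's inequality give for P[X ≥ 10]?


μ = E[X] = 3/14, a = 10.
Markov: P[X ≥ 10] ≤ μ/a = (3/14)/10 = 3/140.
Numerically: ≈ 0.021429.
(Since a = 10 > μ = 0.214286, the bound 3/140 is < 1 and informative.)

P[X ≥ 10] ≤ 3/140 ≈ 0.021429.


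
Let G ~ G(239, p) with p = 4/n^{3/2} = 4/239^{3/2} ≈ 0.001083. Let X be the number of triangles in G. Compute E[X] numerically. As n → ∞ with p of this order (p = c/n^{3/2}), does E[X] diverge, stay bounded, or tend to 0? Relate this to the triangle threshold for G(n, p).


Number of potential triangles: C(239, 3) = 2246839.
Each occurs with probability p³ ≈ (0.001083)³ ≈ 1.268789e-09.
By linearity: E[X] = C(239, 3)·p³ ≈ 2246839 · 1.268789e-09 ≈ 0.0029.
Since α = 3/2 > 1, p = c/n^{3/2} = o(1/n) is below the triangle threshold p ~ 1/n. Asymptotically E[X] ~ (c³/6)·n^{3(1−α)} = (4³/6)·n^{-1.5} → 0, so by Markov's inequality G has no triangles w.h.p.

E[X] ≈ 0.0029; in regime p = Θ(1/n^{3/2}) E[X] tends to 0 (below the triangle threshold p ~ 1/n).


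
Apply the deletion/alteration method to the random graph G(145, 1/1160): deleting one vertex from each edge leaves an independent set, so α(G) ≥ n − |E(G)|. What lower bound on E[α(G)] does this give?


E[|E(G)|] = C(145, 2)·p = 10440 · (1/1160) = 9.
E[α(G)] ≥ n − E[|E(G)|] = 145 − 9 = 136.
Numerically: ≈ 136.00000.
(This is only a lower bound; the true E[α(G)] may be larger.)

E[α(G)] ≥ 136 ≈ 136.00000.


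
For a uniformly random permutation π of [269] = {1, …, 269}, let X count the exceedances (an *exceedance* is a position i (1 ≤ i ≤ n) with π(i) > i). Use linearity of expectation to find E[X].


Write X = Σ_{i=1}^{269} X_i, where X_i = 1_{π(i) > i}.
For each fixed i, π(i) is uniform over {1, …, 269} (marginal of a uniform permutation), so P[π(i) > i] = (n − i)/n. Summing: Σ_{i=1}^{269} (n − i)/n = (0 + 1 + … + 268)/269 = 269(269 − 1)/(2·269) = (269 − 1)/2.
Hence E[X] = Σ_{i=1}^{269} (269 − i)/269 = 134 ≈ 134.00000.

E[X] = 134 = 134.00000.


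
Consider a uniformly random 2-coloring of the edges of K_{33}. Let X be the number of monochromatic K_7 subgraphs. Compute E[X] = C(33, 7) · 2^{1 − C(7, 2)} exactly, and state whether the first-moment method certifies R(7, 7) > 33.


E[X] = C(33, 7) · 2^{1 − 21} = 4272048 · 2^{−20} = 4272048/1048576.
As a reduced fraction: E[X] = 267003/65536 ≈ 4.074142.
Is E[X] < 1? NO.
Since E[X] ≥ 1, the first-moment bound is inconclusive at n = 33; it does NOT by itself certify R(7, 7) > 33.

E[X] = 267003/65536 ≈ 4.074142; E[X] ≥ 1; first-moment method inconclusive here.


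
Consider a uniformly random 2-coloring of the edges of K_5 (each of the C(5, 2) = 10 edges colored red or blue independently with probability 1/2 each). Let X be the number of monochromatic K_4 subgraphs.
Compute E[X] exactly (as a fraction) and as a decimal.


Let X = Σ_S X_S over the C(5, 4) = 5 subsets S of size 4, where X_S = 1 if the K_4 on S is monochromatic.
For a fixed S, the K_4 on S has C(4, 2) = 6 edges. P[all 6 edges red] = (1/2)^6, and likewise for blue, so P[monochromatic] = 2·(1/2)^6 = 2^{1 − 6} = 1/32.
By linearity: E[X] = C(5, 4) · 2^{1 − 6} = 5 · 1/32 = 5/32.
Numerically: E[X] ≈ 0.156.

E[X] = C(5,4)·2^(1−C(4,2)) = 5/32 ≈ 0.156.


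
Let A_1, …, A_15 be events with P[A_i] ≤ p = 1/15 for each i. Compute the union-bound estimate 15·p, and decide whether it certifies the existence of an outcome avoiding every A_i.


Union bound: P[∪_{i=1}^{15} A_i] ≤ Σ_i P[A_i] ≤ 15·p = 15·(1/15) = 1.
Numerically: 1 ≈ 1.000.
Is 1 < 1? NO.
Since the bound 1 is ≥ 1, the union bound is uninformative here; it does NOT by itself certify existence.

15·p = 1 ≈ 1.000; existence NOT certified by the union bound.


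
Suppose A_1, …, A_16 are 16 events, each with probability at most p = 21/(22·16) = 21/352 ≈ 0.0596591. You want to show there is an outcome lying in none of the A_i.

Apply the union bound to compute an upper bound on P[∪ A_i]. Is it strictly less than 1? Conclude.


Union bound: P[∪_{i=1}^{16} A_i] ≤ Σ_i P[A_i] ≤ 16·p = 16·(21/352) = 21/22.
Numerically: 21/22 ≈ 0.9545455.
Is 21/22 < 1? YES.
Since P[∪ A_i] ≤ 21/22 < 1, the complement has P[∩ A_i^c] ≥ 1 − 21/22 = 1/22 > 0, so some outcome avoids every A_i.

16·p = 21/22 ≈ 0.9545455; existence CERTIFIED by the union bound.


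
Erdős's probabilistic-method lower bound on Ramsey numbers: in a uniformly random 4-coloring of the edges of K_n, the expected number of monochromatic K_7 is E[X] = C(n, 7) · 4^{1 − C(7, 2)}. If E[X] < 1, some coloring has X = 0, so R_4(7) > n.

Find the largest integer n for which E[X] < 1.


We need C(n, 7) · 4^{1 − 21} < 1, i.e. C(n, 7) < 4^{21 − 1} = 1099511627776.
Check values of n near the boundary:
  n = 177: C(177, 7) = 957664425960; 957664425960 < 1099511627776? YES
  n = 178: C(178, 7) = 996867063280; 996867063280 < 1099511627776? YES
  n = 179: C(179, 7) = 1037437234460; 1037437234460 < 1099511627776? YES
  n = 180: C(180, 7) = 1079414463600; 1079414463600 < 1099511627776? YES
  n = 181: C(181, 7) = 1122839183400; 1122839183400 < 1099511627776? NO
  n = 182: C(182, 7) = 1167752750736; 1167752750736 < 1099511627776? NO
The largest n with C(n, 7) < 1099511627776 is n = 180 (where E[X] = 67463403975/68719476736 ≈ 0.98172). Hence R_4(7) > 180, i.e. R_4(7) ≥ 181.

Largest n = 180; hence R_4(7) > 180.


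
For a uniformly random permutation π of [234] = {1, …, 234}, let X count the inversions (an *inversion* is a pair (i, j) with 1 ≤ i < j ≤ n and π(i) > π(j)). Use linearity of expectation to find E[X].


Write X = Σ X_I over the C(234, 2) = 27261 pairs i < j, with X_I the indicator of one inversion.
There are 27261 indicators.
For each fixed pair i < j, the values π(i) and π(j) are two distinct elements of {1, …, 234} in uniformly random order; by symmetry P[π(i) > π(j)] = 1/2.
By linearity: E[X] = 27261 · (1/2) = C(234, 2) · (1/2) = 27261/2 = 27261/2 ≈ 13630.500000.

E[X] = 27261/2 = 13630.500000.


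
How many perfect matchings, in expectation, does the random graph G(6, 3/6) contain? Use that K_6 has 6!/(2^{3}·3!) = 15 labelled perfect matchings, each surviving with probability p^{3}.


K_6 has 6!/(2^{3}·3!) = 15 labelled perfect matchings.
For each such perfect matching H, let X_H = 1 if all 3 edges of H are present in G. Then P[X_H = 1] = p^{3} = (1/2)^{3} = 1/8.
By linearity of expectation: E[X] = Σ_H E[X_H] = 15 · p^{3} = 15 · 1/8 = 15/8.
Numerically: E[X] ≈ 1.875.

E[X] = 15 · (1/2)^{3} = 15/8 ≈ 1.875.


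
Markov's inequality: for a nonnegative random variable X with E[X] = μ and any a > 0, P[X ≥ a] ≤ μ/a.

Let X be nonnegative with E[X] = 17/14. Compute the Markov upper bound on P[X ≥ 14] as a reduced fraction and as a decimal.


μ = E[X] = 17/14, a = 14.
Markov: P[X ≥ 14] ≤ μ/a = (17/14)/14 = 17/196.
Numerically: ≈ 0.086735.
(Since a = 14 > μ = 1.214286, the bound 17/196 is < 1 and informative.)

P[X ≥ 14] ≤ 17/196 ≈ 0.086735.


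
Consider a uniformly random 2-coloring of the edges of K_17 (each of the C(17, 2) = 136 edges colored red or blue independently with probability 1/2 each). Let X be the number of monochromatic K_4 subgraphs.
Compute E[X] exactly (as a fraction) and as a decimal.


Let X = Σ_S X_S over the C(17, 4) = 2380 subsets S of size 4, where X_S = 1 if the K_4 on S is monochromatic.
For a fixed S, the K_4 on S has C(4, 2) = 6 edges. P[all 6 edges red] = (1/2)^6, and likewise for blue, so P[monochromatic] = 2·(1/2)^6 = 2^{1 − 6} = 1/32.
By linearity: E[X] = C(17, 4) · 2^{1 − 6} = 2380 · 1/32 = 595/8.
Numerically: E[X] ≈ 74.375000.

E[X] = C(17,4)·2^(1−C(4,2)) = 595/8 ≈ 74.375000.


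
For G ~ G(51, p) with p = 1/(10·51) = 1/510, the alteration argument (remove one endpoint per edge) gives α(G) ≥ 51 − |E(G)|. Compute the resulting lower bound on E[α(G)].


E[|E(G)|] = C(51, 2)·p = 1275 · (1/510) = 5/2.
E[α(G)] ≥ n − E[|E(G)|] = 51 − 5/2 = 97/2.
Numerically: ≈ 48.500.
(This is only a lower bound; the true E[α(G)] may be larger.)

E[α(G)] ≥ 97/2 ≈ 48.500.


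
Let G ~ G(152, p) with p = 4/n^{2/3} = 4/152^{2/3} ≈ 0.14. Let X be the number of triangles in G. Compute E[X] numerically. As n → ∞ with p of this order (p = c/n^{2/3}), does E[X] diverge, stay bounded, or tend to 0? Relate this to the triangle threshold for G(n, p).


Number of potential triangles: C(152, 3) = 573800.
Each occurs with probability p³ ≈ (0.14)³ ≈ 2.77008e-03.
By linearity: E[X] = C(152, 3)·p³ ≈ 573800 · 2.77008e-03 ≈ 1589.474.
Since α = 2/3 < 1, p = c/n^{2/3} ≫ 1/n is above the triangle threshold p ~ 1/n. Asymptotically E[X] ~ (c³/6)·n^{3(1−α)} = (4³/6)·n^{1} → ∞; triangles are abundant w.h.p.

E[X] ≈ 1589.474; in regime p = Θ(1/n^{2/3}) E[X] diverges (above the triangle threshold p ~ 1/n).


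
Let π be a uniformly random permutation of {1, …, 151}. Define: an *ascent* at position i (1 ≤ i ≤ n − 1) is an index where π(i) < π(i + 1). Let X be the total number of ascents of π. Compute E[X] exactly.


Write X = Σ X_I over i = 1, …, 150, with X_I the indicator of one ascent.
There are 150 indicators.
For each fixed i, the pair (π(i), π(i+1)) is a uniformly random ordered pair of distinct values from {1, …, 151}; by symmetry P[π(i) < π(i+1)] = 1/2.
By linearity: E[X] = 150 · (1/2) = (151 − 1) · (1/2) = 75 ≈ 75.00000.

E[X] = 75 = 75.00000.


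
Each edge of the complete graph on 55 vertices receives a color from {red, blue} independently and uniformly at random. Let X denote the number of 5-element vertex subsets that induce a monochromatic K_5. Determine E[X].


Let X = Σ_S X_S over the C(55, 5) = 3478761 subsets S of size 5, where X_S = 1 if the K_5 on S is monochromatic.
For a fixed S, the K_5 on S has C(5, 2) = 10 edges. P[all 10 edges red] = (1/2)^10, and likewise for blue, so P[monochromatic] = 2·(1/2)^10 = 2^{1 − 10} = 1/512.
Summing: E[X] = C(55, 5) · 2^{1 − 10} = 3478761 · 1/512 = 3478761/512.
Numerically: E[X] ≈ 6794.455078.

E[X] = C(55,5)·2^(1−C(5,2)) = 3478761/512 ≈ 6794.455078.


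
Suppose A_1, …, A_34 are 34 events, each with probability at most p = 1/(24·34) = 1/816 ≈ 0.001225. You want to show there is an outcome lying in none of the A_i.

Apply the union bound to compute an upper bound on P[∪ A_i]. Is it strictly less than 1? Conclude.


Union bound: P[∪_{i=1}^{34} A_i] ≤ Σ_i P[A_i] ≤ 34·p = 34·(1/816) = 1/24.
Numerically: 1/24 ≈ 0.041667.
Is 1/24 < 1? YES.
Since P[∪ A_i] ≤ 1/24 < 1, the complement has P[∩ A_i^c] ≥ 1 − 1/24 = 23/24 > 0, so some outcome avoids every A_i.

34·p = 1/24 ≈ 0.041667; existence CERTIFIED by the union bound.


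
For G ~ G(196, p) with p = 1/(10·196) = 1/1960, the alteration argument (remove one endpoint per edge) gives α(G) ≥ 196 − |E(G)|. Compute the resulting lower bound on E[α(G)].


E[|E(G)|] = C(196, 2)·p = 19110 · (1/1960) = 39/4.
E[α(G)] ≥ n − E[|E(G)|] = 196 − 39/4 = 745/4.
Numerically: ≈ 186.2500.
(This is only a lower bound; the true E[α(G)] may be larger.)

E[α(G)] ≥ 745/4 ≈ 186.2500.


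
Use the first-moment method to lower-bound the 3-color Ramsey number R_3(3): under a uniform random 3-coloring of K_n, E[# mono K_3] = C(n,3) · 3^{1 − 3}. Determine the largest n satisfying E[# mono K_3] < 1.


We need C(n, 3) · 3^{1 − 3} < 1, i.e. C(n, 3) < 3^{3 − 1} = 9.
Check values of n near the boundary:
  n = 3: C(3, 3) = 1; 1 < 9? YES
  n = 4: C(4, 3) = 4; 4 < 9? YES
  n = 5: C(5, 3) = 10; 10 < 9? NO
The largest n with C(n, 3) < 9 is n = 4 (where E[X] = 4/9 ≈ 0.44444). Hence R_3(3) > 4, i.e. R_3(3) ≥ 5.

Largest n = 4; hence R_3(3) > 4.


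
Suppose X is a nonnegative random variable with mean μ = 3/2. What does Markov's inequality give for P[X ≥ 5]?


μ = E[X] = 3/2, a = 5.
Markov: P[X ≥ 5] ≤ μ/a = (3/2)/5 = 3/10.
Numerically: ≈ 0.300.
(Since a = 5 > μ = 1.500, the bound 3/10 is < 1 and informative.)

P[X ≥ 5] ≤ 3/10 ≈ 0.300.


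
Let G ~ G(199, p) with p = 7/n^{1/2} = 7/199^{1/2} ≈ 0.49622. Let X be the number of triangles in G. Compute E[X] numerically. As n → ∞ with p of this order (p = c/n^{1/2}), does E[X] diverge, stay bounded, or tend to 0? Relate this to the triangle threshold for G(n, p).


Number of potential triangles: C(199, 3) = 1293699.
Each occurs with probability p³ ≈ (0.49622)³ ≈ 1.2218405e-01.
By linearity: E[X] = C(199, 3)·p³ ≈ 1293699 · 1.2218405e-01 ≈ 158069.37928.
Since α = 1/2 < 1, p = c/n^{1/2} ≫ 1/n is above the triangle threshold p ~ 1/n. Asymptotically E[X] ~ (c³/6)·n^{3(1−α)} = (7³/6)·n^{1.5} → ∞; triangles are abundant w.h.p.

E[X] ≈ 158069.37928; in regime p = Θ(1/n^{1/2}) E[X] diverges (above the triangle threshold p ~ 1/n).


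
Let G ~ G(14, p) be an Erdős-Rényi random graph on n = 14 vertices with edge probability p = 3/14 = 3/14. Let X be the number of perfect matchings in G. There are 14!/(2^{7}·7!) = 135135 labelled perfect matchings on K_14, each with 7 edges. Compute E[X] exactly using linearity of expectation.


K_14 has 14!/(2^{7}·7!) = 135135 labelled perfect matchings.
For each such perfect matching H, let X_H = 1 if all 7 edges of H are present in G. Then P[X_H = 1] = p^{7} = (3/14)^{7} = 2187/105413504.
Summing the indicators: E[X] = Σ_H E[X_H] = 135135 · p^{7} = 135135 · 2187/105413504 = 42220035/15059072.
Numerically: E[X] ≈ 2.80363.

E[X] = 135135 · (3/14)^{7} = 42220035/15059072 ≈ 2.80363.


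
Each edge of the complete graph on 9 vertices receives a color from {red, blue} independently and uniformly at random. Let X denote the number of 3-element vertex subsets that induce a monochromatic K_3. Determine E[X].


Let X = Σ_S X_S over the C(9, 3) = 84 subsets S of size 3, where X_S = 1 if the K_3 on S is monochromatic.
For a fixed S, the K_3 on S has C(3, 2) = 3 edges. P[all 3 edges red] = (1/2)^3, and likewise for blue, so P[monochromatic] = 2·(1/2)^3 = 2^{1 − 3} = 1/4.
By linearity: E[X] = C(9, 3) · 2^{1 − 3} = 84 · 1/4 = 21.
Numerically: E[X] ≈ 21.000000.

E[X] = C(9,3)·2^(1−C(3,2)) = 21 ≈ 21.000000.


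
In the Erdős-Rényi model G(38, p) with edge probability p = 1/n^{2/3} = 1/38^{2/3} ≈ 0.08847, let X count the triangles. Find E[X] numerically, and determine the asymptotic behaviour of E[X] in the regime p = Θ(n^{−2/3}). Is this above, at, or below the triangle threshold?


Number of potential triangles: C(38, 3) = 8436.
Each occurs with probability p³ ≈ (0.08847)³ ≈ 6.925208e-04.
By linearity: E[X] = C(38, 3)·p³ ≈ 8436 · 6.925208e-04 ≈ 5.8421.
Since α = 2/3 < 1, p = c/n^{2/3} ≫ 1/n is above the triangle threshold p ~ 1/n. Asymptotically E[X] ~ (c³/6)·n^{3(1−α)} = (1³/6)·n^{1} → ∞; triangles are abundant w.h.p.

E[X] ≈ 5.8421; in regime p = Θ(1/n^{2/3}) E[X] diverges (above the triangle threshold p ~ 1/n).


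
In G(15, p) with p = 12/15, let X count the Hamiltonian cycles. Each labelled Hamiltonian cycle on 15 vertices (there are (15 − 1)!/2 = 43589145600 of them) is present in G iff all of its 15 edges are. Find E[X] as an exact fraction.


K_15 has (15 − 1)!/2 = 43589145600 labelled Hamiltonian cycles.
For each such Hamiltonian cycle H, let X_H = 1 if all 15 edges of H are present in G. Then P[X_H = 1] = p^{15} = (4/5)^{15} = 1073741824/30517578125.
By linearity: E[X] = Σ_H E[X_H] = 43589145600 · p^{15} = 43589145600 · 1073741824/30517578125 = 1872139548125822976/1220703125.
Numerically: E[X] ≈ 1.53366e+09.

E[X] = 43589145600 · (4/5)^{15} = 1872139548125822976/1220703125 ≈ 1.53366e+09.


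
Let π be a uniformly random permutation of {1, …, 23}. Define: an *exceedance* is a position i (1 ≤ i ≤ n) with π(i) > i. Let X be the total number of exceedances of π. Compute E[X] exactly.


Write X = Σ_{i=1}^{23} X_i, where X_i = 1_{π(i) > i}.
For each fixed i, π(i) is uniform over {1, …, 23} (marginal of a uniform permutation), so P[π(i) > i] = (n − i)/n. Summing: Σ_{i=1}^{23} (n − i)/n = (0 + 1 + … + 22)/23 = 23(23 − 1)/(2·23) = (23 − 1)/2.
Hence E[X] = Σ_{i=1}^{23} (23 − i)/23 = 11 ≈ 11.00000.

E[X] = 11 = 11.00000.
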